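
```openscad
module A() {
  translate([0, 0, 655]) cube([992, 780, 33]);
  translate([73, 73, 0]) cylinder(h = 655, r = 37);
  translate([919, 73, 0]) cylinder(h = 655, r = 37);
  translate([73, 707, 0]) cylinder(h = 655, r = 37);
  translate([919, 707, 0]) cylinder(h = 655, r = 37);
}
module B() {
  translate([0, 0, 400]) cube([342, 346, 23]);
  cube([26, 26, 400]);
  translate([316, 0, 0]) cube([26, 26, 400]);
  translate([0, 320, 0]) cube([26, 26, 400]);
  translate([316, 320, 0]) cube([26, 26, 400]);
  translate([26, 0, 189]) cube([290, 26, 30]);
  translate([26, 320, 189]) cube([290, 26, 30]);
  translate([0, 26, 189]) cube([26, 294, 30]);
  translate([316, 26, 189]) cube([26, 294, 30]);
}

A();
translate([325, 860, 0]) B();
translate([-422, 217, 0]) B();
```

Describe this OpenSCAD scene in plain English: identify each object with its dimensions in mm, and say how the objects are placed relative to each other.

A is a rectangular dining table. The top is 992×780×33 mm with its upper surface at z = 688 mm. It stands on four round legs of 74 mm diameter, each leg's bounding box inset 36 mm from the nearest pair of top edges, running from the floor to the underside of the top.

B is a four-legged stool. The seat is 342×346 mm, 23 mm thick, top at z = 423 mm. It stands on four square legs, each 26×26 mm in cross-section, from z = 0 to the seat underside, each flush with a corner of the seat. Four stretchers, 26 mm wide and 30 mm tall, connect adjacent legs with their undersides at z = 189 mm, each running between the inner faces of the legs it joins and aligned with the legs' outer faces on the other axis.

Two stools sit around the table at the +y, −x sides.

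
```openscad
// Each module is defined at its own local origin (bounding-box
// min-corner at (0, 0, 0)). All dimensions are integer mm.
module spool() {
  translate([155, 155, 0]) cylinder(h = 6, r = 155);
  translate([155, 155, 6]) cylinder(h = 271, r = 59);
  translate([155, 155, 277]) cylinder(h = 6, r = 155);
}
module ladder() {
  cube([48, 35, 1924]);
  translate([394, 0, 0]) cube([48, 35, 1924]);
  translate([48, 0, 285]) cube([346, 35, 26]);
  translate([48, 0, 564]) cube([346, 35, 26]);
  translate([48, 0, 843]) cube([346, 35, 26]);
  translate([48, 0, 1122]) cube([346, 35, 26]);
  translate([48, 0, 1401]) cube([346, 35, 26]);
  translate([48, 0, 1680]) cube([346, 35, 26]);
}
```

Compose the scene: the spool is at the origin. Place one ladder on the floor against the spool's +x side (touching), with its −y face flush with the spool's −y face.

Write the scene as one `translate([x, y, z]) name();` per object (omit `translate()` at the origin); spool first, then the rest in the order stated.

spool();
translate([310, 0, 0]) ladder();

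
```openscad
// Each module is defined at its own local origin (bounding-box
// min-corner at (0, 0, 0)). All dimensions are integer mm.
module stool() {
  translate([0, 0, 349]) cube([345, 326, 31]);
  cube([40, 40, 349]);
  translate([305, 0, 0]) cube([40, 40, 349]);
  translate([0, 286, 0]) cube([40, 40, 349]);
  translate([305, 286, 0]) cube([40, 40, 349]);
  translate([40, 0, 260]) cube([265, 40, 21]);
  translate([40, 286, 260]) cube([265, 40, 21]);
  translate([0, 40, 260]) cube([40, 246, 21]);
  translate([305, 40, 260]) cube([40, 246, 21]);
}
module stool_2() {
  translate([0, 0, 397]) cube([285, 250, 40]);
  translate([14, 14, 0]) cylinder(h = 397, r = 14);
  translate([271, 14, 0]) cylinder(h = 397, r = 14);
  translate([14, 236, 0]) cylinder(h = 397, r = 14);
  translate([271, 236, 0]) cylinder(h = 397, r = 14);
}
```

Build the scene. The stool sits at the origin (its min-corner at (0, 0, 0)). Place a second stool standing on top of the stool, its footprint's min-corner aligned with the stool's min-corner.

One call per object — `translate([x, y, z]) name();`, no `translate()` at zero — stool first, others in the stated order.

stool();
translate([0, 0, 380]) stool_2();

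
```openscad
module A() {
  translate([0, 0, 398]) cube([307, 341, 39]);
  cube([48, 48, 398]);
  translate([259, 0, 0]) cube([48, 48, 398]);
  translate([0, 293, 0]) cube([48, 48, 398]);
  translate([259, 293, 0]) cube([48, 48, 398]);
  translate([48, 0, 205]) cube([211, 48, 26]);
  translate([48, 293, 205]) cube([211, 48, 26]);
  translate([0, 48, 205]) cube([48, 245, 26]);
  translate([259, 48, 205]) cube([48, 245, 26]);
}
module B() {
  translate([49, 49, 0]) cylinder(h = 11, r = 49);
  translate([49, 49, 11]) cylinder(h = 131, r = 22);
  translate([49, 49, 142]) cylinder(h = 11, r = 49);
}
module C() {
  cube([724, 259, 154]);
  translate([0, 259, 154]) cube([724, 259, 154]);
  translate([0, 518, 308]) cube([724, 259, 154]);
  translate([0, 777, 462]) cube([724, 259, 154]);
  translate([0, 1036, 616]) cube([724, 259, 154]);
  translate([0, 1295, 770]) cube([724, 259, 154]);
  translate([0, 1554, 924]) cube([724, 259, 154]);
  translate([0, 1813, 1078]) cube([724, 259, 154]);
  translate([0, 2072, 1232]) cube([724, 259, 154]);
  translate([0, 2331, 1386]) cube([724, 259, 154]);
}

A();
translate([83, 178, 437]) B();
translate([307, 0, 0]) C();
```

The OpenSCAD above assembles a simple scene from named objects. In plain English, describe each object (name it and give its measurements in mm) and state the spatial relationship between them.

A is a four-legged stool. The seat is a 307×341×39 mm slab whose top surface is at z = 437 mm; four square legs, each 48×48 mm in cross-section, run from the floor (z = 0) to the underside of the seat, each flush with a corner of the seat. Four stretchers, 48 mm wide and 26 mm tall, connect adjacent legs with their undersides at z = 205 mm, each running between the inner faces of the legs it joins and aligned with the legs' outer faces on the other axis.

B is a spool: two coaxial disc flanges of radius 49 mm and thickness 11 mm, joined by a core cylinder of radius 22 mm and height 131 mm. The lower flange rests on z = 0 and the three cylinders share a vertical axis.

C is a straight staircase of 10 solid steps. Each step is 724 mm wide (x), 259 mm deep (y, the going) and 154 mm tall (the rise). The first step rests on the floor; each subsequent step sits one going further in +y and one rise higher in +z, directly behind and above the previous step with no overlap.

The spool is on top of the stool. The staircase is against the stool's +x side, with their −y faces flush.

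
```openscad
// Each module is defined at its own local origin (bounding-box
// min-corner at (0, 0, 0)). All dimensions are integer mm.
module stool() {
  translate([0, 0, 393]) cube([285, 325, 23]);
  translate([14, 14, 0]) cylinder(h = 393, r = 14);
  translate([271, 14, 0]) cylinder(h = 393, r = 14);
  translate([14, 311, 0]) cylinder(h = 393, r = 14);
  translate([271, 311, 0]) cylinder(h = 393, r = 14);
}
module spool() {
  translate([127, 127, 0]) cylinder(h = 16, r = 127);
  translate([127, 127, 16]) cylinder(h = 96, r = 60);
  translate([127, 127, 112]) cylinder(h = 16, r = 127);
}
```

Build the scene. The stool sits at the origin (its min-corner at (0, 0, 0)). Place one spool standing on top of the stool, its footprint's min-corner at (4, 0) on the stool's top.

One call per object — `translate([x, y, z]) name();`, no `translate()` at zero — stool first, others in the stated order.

stool();
translate([4, 0, 416]) spool();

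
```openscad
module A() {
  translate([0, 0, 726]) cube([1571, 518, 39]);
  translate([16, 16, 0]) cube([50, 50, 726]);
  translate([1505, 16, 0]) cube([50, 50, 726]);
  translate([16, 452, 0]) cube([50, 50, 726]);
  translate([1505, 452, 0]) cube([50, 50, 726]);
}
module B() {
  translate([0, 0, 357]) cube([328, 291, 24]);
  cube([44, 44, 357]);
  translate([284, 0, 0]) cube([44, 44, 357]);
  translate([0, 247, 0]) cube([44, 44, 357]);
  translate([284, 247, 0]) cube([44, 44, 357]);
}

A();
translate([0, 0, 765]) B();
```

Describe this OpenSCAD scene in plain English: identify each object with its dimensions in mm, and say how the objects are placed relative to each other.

A is a table: top 1571 mm (x) × 518 mm (y), 39 mm thick, upper face at z = 765 mm, on four 50×50 mm square legs, each inset 16 mm from the nearest pair of top edges, running from z = 0 to the bottom of the top.

B is a four-legged stool. The seat is 328×291 mm, 24 mm thick, top at z = 381 mm. It stands on four square legs, each 44×44 mm in cross-section, from z = 0 to the seat underside, each flush with a corner of the seat.

The stool is on top of the table.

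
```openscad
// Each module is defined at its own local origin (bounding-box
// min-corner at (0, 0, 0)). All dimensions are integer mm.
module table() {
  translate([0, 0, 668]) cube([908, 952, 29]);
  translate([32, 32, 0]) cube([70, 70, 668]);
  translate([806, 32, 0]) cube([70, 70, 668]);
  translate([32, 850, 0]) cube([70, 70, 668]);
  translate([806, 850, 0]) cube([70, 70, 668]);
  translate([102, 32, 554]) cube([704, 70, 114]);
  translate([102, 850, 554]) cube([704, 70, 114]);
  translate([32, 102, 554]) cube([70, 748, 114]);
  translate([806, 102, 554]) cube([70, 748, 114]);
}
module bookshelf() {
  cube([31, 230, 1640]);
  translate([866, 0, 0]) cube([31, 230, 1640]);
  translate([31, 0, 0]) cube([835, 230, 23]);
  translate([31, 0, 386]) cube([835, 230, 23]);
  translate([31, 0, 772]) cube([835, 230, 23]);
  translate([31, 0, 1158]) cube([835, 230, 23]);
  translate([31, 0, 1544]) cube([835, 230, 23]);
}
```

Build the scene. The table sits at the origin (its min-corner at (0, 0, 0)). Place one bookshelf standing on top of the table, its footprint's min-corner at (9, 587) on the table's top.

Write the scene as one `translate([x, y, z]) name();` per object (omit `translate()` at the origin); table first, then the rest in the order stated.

table();
translate([9, 587, 697]) bookshelf();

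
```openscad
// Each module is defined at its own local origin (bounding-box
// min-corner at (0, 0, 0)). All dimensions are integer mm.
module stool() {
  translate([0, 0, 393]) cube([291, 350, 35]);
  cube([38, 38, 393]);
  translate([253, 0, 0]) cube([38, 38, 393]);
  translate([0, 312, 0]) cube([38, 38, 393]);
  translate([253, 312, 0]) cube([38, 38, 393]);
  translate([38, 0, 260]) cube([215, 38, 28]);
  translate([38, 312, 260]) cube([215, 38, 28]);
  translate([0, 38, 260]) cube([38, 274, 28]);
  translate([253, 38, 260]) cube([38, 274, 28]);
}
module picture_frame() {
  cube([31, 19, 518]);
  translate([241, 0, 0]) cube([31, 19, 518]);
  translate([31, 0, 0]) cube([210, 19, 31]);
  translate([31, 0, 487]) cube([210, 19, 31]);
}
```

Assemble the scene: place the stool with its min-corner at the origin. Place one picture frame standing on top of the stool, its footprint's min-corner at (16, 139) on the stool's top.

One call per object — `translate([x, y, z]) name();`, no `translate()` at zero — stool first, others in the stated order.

stool();
translate([16, 139, 428]) picture_frame();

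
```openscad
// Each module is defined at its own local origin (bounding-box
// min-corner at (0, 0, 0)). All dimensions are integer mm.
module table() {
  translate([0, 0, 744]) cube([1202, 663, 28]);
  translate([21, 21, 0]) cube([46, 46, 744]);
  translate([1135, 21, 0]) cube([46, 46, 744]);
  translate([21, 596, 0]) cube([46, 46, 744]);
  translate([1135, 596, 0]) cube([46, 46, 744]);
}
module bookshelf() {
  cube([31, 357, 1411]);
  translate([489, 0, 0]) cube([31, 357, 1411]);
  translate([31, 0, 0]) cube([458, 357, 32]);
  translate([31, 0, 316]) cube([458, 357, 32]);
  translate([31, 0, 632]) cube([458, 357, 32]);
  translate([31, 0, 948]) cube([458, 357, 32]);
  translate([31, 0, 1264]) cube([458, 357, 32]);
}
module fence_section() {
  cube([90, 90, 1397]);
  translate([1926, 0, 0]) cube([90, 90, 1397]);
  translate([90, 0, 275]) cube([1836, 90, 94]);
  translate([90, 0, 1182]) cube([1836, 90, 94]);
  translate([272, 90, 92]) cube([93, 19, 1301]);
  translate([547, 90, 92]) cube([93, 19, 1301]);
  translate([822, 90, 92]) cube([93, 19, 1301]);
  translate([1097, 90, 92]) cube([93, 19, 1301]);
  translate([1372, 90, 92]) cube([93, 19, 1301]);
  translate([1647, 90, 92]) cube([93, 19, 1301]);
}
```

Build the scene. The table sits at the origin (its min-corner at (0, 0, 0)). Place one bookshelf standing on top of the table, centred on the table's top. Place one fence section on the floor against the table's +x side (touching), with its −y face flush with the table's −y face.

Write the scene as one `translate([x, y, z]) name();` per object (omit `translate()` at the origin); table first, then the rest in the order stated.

table();
translate([341, 153, 772]) bookshelf();
translate([1202, 0, 0]) fence_section();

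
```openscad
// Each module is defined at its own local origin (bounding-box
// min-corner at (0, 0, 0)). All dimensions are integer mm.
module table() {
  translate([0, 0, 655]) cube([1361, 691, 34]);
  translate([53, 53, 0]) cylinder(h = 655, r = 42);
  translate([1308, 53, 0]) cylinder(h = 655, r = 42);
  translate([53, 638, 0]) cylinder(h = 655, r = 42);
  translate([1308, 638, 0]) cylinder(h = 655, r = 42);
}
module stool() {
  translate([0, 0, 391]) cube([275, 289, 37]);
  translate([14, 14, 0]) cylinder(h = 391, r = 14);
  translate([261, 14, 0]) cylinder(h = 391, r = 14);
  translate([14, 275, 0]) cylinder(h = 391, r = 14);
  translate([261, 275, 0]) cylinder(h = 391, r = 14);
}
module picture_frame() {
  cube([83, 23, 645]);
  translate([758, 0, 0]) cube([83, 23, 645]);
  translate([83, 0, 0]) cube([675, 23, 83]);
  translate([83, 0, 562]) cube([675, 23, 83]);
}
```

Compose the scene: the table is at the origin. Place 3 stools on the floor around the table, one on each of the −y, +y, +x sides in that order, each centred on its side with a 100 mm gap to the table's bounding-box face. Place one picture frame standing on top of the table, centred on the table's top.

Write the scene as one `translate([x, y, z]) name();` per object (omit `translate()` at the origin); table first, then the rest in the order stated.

table();
translate([543, -389, 0]) stool();
translate([543, 791, 0]) stool();
translate([1461, 201, 0]) stool();
translate([260, 334, 689]) picture_frame();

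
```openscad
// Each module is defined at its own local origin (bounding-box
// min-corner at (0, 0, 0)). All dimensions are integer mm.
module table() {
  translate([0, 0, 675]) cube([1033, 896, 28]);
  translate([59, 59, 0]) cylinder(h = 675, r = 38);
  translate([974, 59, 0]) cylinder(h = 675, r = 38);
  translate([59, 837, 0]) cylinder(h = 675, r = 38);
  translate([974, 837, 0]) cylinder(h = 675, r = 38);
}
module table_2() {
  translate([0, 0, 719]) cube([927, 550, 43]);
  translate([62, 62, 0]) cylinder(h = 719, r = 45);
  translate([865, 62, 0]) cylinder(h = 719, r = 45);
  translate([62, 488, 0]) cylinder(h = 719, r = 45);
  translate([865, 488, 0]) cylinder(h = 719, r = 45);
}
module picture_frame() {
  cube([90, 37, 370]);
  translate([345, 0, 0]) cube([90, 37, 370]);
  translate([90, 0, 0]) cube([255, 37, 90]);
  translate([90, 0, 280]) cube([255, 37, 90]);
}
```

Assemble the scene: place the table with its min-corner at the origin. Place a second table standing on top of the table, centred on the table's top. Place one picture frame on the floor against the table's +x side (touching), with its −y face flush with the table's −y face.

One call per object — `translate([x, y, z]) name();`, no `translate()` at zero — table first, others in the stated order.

table();
translate([53, 173, 703]) table_2();
translate([1033, 0, 0]) picture_frame();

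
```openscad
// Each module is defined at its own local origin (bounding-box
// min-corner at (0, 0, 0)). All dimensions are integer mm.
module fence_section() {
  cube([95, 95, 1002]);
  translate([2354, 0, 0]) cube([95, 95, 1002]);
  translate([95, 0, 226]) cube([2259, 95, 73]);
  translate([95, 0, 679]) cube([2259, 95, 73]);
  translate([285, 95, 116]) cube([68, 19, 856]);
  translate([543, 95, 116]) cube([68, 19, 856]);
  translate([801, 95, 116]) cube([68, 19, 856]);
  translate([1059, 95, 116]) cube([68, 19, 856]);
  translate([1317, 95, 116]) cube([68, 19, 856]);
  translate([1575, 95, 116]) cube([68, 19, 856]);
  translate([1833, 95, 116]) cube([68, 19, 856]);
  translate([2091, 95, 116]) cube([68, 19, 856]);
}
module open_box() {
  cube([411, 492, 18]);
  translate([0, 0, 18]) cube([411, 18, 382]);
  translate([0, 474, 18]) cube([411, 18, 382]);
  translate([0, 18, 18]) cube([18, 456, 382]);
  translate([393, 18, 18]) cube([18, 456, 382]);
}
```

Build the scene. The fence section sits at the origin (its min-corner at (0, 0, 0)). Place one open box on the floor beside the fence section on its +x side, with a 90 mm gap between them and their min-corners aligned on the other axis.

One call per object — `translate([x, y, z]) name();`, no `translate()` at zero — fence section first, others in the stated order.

fence_section();
translate([2539, 0, 0]) open_box();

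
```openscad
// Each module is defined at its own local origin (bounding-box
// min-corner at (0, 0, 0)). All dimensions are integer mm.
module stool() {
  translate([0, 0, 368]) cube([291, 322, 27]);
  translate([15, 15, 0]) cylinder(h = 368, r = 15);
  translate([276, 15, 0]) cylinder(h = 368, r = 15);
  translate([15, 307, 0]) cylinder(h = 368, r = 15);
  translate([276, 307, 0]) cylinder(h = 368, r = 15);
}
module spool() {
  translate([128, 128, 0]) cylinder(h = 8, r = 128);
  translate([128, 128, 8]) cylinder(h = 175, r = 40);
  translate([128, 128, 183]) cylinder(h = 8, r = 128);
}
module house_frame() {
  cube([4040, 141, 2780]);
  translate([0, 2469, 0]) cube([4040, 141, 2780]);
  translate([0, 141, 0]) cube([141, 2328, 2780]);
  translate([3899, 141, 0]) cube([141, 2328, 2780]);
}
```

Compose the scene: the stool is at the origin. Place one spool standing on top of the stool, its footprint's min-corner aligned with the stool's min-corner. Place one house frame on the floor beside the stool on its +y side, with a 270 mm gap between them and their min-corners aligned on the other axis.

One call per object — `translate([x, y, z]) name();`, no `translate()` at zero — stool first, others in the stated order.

stool();
translate([0, 0, 395]) spool();
translate([0, 592, 0]) house_frame();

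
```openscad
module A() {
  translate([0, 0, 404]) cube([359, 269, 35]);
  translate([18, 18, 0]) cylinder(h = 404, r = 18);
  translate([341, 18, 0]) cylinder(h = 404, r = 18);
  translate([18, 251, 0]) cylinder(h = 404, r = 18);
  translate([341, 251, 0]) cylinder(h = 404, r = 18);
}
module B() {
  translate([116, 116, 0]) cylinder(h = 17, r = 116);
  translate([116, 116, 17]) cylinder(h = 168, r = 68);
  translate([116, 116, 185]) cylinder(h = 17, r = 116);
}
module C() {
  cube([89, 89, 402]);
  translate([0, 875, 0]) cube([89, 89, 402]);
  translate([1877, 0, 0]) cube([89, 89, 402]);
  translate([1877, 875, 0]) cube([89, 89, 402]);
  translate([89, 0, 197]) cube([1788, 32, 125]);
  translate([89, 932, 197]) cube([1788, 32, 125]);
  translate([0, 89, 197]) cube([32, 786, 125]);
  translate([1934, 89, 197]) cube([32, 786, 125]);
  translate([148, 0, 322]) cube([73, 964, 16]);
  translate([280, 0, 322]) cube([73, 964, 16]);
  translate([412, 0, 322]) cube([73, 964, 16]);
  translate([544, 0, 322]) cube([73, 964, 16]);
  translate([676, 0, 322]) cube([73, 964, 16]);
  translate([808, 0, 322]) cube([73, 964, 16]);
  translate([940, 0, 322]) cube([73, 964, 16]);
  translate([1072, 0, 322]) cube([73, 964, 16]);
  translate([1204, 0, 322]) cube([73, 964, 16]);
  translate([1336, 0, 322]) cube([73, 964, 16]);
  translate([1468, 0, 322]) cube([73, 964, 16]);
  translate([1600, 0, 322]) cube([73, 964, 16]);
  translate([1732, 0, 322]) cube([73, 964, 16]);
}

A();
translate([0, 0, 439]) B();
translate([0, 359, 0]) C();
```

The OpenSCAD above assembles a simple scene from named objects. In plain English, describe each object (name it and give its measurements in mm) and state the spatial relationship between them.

A is a four-legged stool. The seat is a 359×269×35 mm slab whose top surface is at z = 439 mm; four round legs, each 36 mm in diameter, run from the floor (z = 0) to the underside of the seat, each leg's axis is inset half a diameter from the nearest pair of seat edges (so the leg's bounding box is flush with the corner).

B is a spool: two coaxial disc flanges of radius 116 mm and thickness 17 mm, joined by a core cylinder of radius 68 mm and height 168 mm. The lower flange rests on z = 0 and the three cylinders share a vertical axis.

C is a bed frame 1966 mm long (x) by 964 mm wide (y). Four 89×89 mm corner posts, 402 mm tall, at the corners of the footprint. Four rails of 32 mm thickness and 125 mm height run between adjacent posts with their undersides at z = 197 mm, their outer faces flush with the outside of the frame (the two x-running rails run between the posts' inner faces; the two y-running rails run between the posts' inner faces). 13 slats, each 73 mm wide (x) and 16 mm thick, lie across the top of the two x-running rails, running the full 964 mm width of the frame in y; the slats are evenly spaced along x between the inner faces of the end posts with equal gaps (rounded down to the nearest mm) at the −x end and between each pair — any rounding remainder accumulates at the +x end.

The spool is on top of the stool. The bed frame is on the floor beside the stool on its +y side.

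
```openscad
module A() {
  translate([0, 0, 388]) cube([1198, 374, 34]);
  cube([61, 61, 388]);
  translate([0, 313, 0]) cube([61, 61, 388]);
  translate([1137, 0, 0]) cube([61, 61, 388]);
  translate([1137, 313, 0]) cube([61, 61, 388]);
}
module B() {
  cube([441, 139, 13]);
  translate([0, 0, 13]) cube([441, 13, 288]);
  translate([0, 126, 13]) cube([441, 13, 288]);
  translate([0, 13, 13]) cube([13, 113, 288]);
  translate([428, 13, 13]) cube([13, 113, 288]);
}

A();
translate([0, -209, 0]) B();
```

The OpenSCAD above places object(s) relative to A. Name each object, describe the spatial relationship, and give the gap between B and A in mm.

The open box's nearest face is 70 mm from the bench's −y face.

A is a bench. B is an open box. The open box is on the floor beside the bench on its −y side. The gap between the open box and the bench is 70 mm.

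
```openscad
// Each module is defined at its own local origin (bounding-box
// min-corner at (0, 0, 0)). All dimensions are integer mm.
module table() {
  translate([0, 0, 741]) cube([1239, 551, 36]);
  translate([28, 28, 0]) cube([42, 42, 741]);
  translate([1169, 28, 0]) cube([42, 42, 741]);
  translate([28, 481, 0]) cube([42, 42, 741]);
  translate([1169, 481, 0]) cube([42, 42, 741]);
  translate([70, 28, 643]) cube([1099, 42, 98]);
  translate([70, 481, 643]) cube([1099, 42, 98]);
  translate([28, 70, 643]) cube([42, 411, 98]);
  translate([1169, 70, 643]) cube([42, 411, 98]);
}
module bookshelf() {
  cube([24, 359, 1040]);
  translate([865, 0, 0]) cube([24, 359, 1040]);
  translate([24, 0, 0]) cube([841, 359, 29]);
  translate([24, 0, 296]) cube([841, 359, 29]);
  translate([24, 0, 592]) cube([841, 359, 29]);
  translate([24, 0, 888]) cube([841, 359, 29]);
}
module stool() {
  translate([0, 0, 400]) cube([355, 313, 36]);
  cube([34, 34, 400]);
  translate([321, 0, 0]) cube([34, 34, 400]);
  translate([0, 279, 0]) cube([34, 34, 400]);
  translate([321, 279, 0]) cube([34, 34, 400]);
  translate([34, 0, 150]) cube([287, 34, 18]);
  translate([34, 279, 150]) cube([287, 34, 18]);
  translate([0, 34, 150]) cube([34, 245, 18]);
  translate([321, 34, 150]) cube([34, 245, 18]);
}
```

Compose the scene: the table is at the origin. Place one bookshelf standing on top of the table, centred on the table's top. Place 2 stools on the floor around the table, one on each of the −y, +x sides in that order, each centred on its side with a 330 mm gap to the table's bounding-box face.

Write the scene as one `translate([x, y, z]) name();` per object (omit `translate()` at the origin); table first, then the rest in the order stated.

table();
translate([175, 96, 777]) bookshelf();
translate([442, -643, 0]) stool();
translate([1569, 119, 0]) stool();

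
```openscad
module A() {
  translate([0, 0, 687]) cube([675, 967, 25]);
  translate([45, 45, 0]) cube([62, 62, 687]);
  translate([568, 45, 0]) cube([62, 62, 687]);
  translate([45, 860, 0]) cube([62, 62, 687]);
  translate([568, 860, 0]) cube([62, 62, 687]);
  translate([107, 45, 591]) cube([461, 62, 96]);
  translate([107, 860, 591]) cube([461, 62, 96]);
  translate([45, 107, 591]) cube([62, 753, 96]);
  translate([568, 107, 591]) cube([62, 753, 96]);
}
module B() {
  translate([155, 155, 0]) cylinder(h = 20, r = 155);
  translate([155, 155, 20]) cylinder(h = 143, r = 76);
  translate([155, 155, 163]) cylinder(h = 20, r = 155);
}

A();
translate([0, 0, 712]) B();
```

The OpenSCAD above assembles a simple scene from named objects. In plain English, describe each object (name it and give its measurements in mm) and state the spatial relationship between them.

A is a rectangular dining table. The top is 675×967×25 mm with its upper surface at z = 712 mm. It stands on four 62×62 mm square legs, each inset 45 mm from the nearest pair of top edges, running from the floor to the underside of the top. Four apron rails, 62 mm thick and 96 mm tall, run between adjacent legs with their top edges flush with the underside of the top and their outer faces flush with the legs' outer faces.

B is a spool: two coaxial disc flanges of radius 155 mm and thickness 20 mm, joined by a core cylinder of radius 76 mm and height 143 mm. The lower flange rests on z = 0 and the three cylinders share a vertical axis.

The spool is on top of the table.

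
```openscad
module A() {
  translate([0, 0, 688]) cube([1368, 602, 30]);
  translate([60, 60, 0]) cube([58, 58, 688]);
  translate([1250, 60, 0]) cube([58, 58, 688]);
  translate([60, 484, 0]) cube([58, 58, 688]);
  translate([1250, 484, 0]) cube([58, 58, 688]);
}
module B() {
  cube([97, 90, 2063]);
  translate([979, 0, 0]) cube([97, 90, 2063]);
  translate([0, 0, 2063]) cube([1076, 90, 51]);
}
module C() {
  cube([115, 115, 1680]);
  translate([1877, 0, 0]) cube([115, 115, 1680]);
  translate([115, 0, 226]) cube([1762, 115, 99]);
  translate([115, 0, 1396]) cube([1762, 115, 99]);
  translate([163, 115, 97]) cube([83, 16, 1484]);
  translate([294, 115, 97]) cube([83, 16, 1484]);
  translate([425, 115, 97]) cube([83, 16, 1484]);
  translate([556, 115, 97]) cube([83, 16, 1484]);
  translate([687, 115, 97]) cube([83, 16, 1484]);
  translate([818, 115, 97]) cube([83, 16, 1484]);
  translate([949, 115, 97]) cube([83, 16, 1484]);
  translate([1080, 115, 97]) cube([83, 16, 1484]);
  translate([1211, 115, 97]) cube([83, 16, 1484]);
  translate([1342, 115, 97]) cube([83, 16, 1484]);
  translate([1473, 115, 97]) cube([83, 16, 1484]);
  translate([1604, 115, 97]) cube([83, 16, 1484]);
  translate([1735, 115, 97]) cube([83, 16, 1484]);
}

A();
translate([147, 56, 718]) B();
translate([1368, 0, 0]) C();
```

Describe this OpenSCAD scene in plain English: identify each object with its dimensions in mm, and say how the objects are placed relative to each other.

A is a table with a 1368×602 mm rectangular top, 30 mm thick, top surface at z = 718 mm, supported by four 58×58 mm square legs, each inset 60 mm from the nearest pair of top edges, running from the floor.

B is a rectangular door frame: two vertical jambs of 97×90 mm section, 2063 mm tall, with a clear opening 882 mm wide between their inner faces. A header 51 mm tall and 90 mm deep lies on top of the jambs and spans the full outside width.

C is a fence section. Two 115×115 mm posts, 1680 mm tall, stand on the floor with a clear span of 1762 mm between their inner faces. Two horizontal rails of 115×99 mm section span the gap between the posts with their undersides at z = 226 mm and z = 1396 mm, flush with the posts' −y face. 13 pickets, each 83 mm wide, 16 mm thick and 1484 mm tall, are fixed to the +y face of the rails with their bottoms at z = 97 mm, evenly spaced across the span with equal gaps (rounded down to the nearest mm) at the −x end and between each pair — any rounding remainder accumulates at the +x end.

The door frame is on top of the table. The fence section is against the table's +x side, with their −y faces flush.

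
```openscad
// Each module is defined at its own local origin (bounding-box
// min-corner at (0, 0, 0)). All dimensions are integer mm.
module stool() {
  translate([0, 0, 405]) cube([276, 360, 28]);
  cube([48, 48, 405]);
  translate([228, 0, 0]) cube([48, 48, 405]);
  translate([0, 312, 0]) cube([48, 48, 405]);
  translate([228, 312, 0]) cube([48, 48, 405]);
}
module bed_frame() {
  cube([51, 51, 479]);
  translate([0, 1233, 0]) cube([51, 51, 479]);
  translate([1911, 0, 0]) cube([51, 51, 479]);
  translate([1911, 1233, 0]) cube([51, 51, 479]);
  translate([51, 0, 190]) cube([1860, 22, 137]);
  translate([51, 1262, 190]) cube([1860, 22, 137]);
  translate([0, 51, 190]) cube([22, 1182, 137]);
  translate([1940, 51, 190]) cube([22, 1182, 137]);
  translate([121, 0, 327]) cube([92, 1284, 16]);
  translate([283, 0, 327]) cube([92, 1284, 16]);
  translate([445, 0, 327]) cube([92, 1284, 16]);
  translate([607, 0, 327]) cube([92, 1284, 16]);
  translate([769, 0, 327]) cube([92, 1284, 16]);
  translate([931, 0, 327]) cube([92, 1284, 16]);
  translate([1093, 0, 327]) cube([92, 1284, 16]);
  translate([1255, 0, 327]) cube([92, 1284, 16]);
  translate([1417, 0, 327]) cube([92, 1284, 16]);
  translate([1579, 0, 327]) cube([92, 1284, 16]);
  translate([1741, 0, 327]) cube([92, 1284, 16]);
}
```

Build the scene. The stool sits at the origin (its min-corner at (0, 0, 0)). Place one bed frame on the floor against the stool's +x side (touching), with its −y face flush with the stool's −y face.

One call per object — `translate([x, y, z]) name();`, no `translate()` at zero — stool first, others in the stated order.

stool();
translate([276, 0, 0]) bed_frame();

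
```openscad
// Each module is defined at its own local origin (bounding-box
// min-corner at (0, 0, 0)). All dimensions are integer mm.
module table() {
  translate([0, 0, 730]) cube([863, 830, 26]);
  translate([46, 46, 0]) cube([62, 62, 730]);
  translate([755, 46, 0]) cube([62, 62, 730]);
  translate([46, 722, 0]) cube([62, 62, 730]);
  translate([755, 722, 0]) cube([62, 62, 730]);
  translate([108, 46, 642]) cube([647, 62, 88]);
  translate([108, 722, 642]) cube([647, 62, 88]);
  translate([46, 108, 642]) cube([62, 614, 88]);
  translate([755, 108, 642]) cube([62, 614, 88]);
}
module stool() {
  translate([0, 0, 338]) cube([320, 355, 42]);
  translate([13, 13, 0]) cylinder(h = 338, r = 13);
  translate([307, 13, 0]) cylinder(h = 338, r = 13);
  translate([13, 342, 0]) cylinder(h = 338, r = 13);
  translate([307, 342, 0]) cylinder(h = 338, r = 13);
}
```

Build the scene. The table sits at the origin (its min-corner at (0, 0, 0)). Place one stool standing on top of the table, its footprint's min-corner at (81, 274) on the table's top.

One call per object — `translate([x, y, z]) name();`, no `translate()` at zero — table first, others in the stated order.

table();
translate([81, 274, 756]) stool();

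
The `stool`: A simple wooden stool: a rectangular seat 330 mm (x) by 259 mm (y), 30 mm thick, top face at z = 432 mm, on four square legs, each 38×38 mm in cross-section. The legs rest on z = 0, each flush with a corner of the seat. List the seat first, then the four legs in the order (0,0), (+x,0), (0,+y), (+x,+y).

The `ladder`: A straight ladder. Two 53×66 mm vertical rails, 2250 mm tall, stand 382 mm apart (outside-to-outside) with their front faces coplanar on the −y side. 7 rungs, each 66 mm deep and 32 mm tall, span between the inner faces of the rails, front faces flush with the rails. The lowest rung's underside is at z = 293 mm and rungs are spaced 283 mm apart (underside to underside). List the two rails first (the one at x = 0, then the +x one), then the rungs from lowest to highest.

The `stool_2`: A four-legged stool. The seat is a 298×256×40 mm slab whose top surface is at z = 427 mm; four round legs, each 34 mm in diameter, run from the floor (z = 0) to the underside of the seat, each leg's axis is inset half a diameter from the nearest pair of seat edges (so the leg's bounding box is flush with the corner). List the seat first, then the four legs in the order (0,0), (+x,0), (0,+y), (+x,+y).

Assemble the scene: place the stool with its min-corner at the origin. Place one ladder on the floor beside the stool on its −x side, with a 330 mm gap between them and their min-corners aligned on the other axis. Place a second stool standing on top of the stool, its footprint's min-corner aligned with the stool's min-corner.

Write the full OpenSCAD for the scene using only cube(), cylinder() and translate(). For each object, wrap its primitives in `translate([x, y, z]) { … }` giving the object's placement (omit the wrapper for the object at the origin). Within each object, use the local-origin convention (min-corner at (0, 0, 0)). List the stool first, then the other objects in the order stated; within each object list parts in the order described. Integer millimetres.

translate([0, 0, 402]) cube([330, 259, 30]);
cube([38, 38, 402]);
translate([292, 0, 0]) cube([38, 38, 402]);
translate([0, 221, 0]) cube([38, 38, 402]);
translate([292, 221, 0]) cube([38, 38, 402]);
translate([-712, 0, 0]) {
  cube([53, 66, 2250]);
  translate([329, 0, 0]) cube([53, 66, 2250]);
  translate([53, 0, 293]) cube([276, 66, 32]);
  translate([53, 0, 576]) cube([276, 66, 32]);
  translate([53, 0, 859]) cube([276, 66, 32]);
  translate([53, 0, 1142]) cube([276, 66, 32]);
  translate([53, 0, 1425]) cube([276, 66, 32]);
  translate([53, 0, 1708]) cube([276, 66, 32]);
  translate([53, 0, 1991]) cube([276, 66, 32]);
}
translate([0, 0, 432]) {
  translate([0, 0, 387]) cube([298, 256, 40]);
  translate([17, 17, 0]) cylinder(h = 387, r = 17);
  translate([281, 17, 0]) cylinder(h = 387, r = 17);
  translate([17, 239, 0]) cylinder(h = 387, r = 17);
  translate([281, 239, 0]) cylinder(h = 387, r = 17);
}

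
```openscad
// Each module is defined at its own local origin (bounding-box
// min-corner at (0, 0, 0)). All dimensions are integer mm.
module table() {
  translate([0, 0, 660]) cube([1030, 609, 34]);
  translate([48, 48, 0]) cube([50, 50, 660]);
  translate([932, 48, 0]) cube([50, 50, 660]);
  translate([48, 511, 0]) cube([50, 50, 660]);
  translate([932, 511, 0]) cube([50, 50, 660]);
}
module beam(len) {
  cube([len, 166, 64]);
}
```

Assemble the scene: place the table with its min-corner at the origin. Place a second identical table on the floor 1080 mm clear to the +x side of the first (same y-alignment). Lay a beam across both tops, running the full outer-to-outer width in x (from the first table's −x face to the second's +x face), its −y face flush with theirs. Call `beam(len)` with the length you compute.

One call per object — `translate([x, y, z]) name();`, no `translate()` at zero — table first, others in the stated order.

table();
translate([2110, 0, 0]) table();
translate([0, 0, 694]) beam(3140);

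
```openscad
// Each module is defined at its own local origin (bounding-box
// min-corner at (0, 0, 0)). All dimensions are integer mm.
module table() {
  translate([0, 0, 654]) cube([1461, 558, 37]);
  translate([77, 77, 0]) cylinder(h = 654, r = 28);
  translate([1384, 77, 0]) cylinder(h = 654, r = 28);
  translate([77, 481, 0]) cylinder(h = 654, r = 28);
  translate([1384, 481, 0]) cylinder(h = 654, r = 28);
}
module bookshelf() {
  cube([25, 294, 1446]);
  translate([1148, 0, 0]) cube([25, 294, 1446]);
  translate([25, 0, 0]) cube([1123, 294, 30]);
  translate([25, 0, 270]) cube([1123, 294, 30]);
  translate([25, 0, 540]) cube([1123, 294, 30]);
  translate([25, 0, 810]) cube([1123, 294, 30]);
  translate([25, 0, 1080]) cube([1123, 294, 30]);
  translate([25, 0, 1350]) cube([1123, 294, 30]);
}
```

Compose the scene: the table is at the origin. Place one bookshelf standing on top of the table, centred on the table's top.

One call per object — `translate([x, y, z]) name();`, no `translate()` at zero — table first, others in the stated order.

table();
translate([144, 132, 691]) bookshelf();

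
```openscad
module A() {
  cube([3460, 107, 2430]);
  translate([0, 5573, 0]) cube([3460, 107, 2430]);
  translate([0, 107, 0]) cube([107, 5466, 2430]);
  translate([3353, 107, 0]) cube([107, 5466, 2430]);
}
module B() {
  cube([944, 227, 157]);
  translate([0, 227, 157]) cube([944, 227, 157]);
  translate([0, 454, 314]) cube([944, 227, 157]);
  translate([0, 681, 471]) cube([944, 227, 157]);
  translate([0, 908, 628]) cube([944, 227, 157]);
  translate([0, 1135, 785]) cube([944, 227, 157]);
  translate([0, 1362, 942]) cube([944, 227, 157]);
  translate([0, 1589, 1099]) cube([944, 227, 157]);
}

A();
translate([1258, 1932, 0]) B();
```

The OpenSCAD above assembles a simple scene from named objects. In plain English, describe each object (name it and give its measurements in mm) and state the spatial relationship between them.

A is a box-shaped house frame (walls only): outside footprint 3460×5680 mm, wall height 2430 mm, wall thickness 107 mm. The two y-facing walls run the full x-width; the two x-facing walls fit between the inner faces of the y-facing walls.

B is a run of 8 identical solid stair steps. Each tread is 944×227 mm and each step block is 157 mm high. Step 1 rests on the floor; step k is offset from step 1 by (k−1)×227 mm in y and (k−1)×157 mm in z.

The staircase sits inside the house frame, centred.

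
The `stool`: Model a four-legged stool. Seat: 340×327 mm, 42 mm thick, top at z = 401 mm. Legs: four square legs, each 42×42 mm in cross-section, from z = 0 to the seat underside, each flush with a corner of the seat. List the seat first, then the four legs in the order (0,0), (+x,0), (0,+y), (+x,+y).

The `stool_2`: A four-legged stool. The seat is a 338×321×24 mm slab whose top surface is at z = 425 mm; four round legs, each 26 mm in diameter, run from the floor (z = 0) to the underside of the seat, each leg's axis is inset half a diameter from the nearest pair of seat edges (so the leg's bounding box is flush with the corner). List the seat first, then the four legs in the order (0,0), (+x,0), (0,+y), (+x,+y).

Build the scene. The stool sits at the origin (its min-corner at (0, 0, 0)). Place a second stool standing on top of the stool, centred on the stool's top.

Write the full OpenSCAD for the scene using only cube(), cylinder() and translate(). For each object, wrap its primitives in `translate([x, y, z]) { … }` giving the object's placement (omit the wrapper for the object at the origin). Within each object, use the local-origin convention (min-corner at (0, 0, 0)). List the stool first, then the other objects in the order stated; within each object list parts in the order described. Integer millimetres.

translate([0, 0, 359]) cube([340, 327, 42]);
cube([42, 42, 359]);
translate([298, 0, 0]) cube([42, 42, 359]);
translate([0, 285, 0]) cube([42, 42, 359]);
translate([298, 285, 0]) cube([42, 42, 359]);
translate([1, 3, 401]) {
  translate([0, 0, 401]) cube([338, 321, 24]);
  translate([13, 13, 0]) cylinder(h = 401, r = 13);
  translate([325, 13, 0]) cylinder(h = 401, r = 13);
  translate([13, 308, 0]) cylinder(h = 401, r = 13);
  translate([325, 308, 0]) cylinder(h = 401, r = 13);
}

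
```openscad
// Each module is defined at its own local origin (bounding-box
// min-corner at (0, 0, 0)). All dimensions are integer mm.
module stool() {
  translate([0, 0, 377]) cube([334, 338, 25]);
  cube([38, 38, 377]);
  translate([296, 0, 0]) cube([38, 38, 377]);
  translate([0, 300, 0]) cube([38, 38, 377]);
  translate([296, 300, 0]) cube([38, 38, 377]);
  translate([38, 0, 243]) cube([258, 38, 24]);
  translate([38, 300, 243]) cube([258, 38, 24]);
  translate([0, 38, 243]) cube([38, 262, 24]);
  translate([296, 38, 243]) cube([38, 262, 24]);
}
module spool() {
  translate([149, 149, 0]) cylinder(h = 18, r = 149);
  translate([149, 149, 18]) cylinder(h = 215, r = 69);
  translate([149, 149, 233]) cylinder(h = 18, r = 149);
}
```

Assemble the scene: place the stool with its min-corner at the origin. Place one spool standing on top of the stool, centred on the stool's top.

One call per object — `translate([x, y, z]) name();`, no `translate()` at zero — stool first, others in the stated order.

stool();
translate([18, 20, 402]) spool();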